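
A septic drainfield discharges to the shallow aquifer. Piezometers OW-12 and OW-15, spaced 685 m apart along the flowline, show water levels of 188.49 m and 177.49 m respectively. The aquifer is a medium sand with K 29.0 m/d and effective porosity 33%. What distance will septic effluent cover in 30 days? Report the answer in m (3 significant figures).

Hydraulic gradient i = (188.49 − 177.49) / 685 = 11.00 / 685 = 0.01606
Darcy flux q = K·i = 29.0 × 0.01606 = 0.4657 m/d
v_s = q/n_e = 0.4657/0.33 = 1.411 m/d
L = v × T = 1.411 × 30 = 42.34 m

42.3 m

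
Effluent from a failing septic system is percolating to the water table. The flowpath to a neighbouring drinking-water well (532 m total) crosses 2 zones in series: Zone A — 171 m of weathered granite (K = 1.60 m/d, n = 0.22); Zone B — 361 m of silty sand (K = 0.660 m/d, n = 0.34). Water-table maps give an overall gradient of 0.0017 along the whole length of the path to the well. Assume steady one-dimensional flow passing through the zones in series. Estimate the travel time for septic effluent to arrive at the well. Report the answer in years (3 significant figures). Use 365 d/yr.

318 years

Steady 1-D flow in series ⇒ the Darcy flux q is identical in every zone and the zone head losses add (resistances L/K in series).
Σ(L/K) = 171/1.60 + 361/0.660 = 106.9 + 547.0 = 653.8 d
K_eq = L_total / Σ(L/K) = 532 / 653.8 = 0.8136 m/d
q = K_eq · i = 0.8136 × 0.0017 = 0.001383 m/d (same in every zone)
Zone A: v = q/n = 0.001383/0.22 = 0.006287 m/d → t_A = 171/0.006287 = 27200 d
Zone B: v = q/n = 0.001383/0.34 = 0.004068 m/d → t_B = 361/0.004068 = 88740 d
Total t = 27200 + 88740 = 115900 d
   = 115900 / 365 = 318 yr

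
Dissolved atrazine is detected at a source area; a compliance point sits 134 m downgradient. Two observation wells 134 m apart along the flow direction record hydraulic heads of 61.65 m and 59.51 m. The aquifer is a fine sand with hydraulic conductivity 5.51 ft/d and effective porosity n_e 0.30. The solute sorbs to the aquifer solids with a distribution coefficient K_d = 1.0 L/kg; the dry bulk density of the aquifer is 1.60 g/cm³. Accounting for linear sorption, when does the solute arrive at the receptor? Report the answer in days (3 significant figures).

9490 days

Hydraulic gradient i = (61.65 − 59.51) / 134 = 2.14 / 134 = 0.01597
K = 5.51 ft/d × 0.3048 = 1.679 m/d
Darcy flux q = K·i = 1.679 × 0.01597 = 0.02682 m/d
Average linear velocity = 0.02682 / 0.30 = 0.08940 m/d
Retardation R = 1 + ρ_b·K_d/n = 1 + 1.60×1.0/0.30 = 6.333
Contaminant velocity v_c = v/R = 0.08940/6.333 = 0.01412 m/d
t = L/v_c = 134/0.01412 = 9493 d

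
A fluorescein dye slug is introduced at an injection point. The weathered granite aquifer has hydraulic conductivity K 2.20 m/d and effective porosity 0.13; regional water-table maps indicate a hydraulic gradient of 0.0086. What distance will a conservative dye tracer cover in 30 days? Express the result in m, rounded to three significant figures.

4.37 m

Darcy flux q = K·i = 2.20 × 0.0086 = 0.01892 m/d
v = Ki/n = 2.20·0.0086/0.13 = 0.1455 m/d
L = v × T = 0.1455 × 30 = 4.366 m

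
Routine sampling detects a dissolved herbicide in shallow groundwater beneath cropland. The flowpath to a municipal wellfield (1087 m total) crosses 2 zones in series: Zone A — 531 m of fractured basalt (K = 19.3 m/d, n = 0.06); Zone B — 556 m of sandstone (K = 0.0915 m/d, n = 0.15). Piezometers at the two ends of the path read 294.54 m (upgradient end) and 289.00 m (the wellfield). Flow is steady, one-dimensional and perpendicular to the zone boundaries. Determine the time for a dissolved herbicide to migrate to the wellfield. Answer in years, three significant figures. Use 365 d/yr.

Total head drop ΔH = 294.54 − 289.00 = 5.54 m
Continuity: the same q passes through each zone, so ΔH = q·Σ(L_j/K_j) — the zones act as resistances in series.
Σ(L/K) = 531/19.3 + 556/0.0915 = 27.51 + 6077 = 6104 d
q = ΔH / Σ(L/K) = 5.54 / 6104 = 9.076e-4 m/d (same in every zone)
Zone A: v = q/n = 9.076e-4/0.06 = 0.01513 m/d → t_A = 531/0.01513 = 35100 d
Zone B: v = q/n = 9.076e-4/0.15 = 0.006051 m/d → t_B = 556/0.006051 = 91890 d
Total t = 35100 + 91890 = 127000 d
   = 127000 / 365 = 348 yr

348 years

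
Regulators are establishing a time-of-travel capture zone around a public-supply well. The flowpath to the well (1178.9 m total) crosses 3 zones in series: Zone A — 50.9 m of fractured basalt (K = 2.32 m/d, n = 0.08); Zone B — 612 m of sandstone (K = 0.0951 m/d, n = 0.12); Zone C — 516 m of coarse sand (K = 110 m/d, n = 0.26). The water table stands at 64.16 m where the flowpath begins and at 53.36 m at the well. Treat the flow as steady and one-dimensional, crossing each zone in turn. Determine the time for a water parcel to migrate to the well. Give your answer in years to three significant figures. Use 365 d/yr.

347 years

Total head drop ΔH = 64.16 − 53.36 = 10.80 m
Steady 1-D flow in series ⇒ the Darcy flux q is identical in every zone and the zone head losses add (resistances L/K in series).
Σ(L/K) = 50.9/2.32 + 612/0.0951 + 516/110 = 21.94 + 6435 + 4.691 = 6462 d
q = ΔH / Σ(L/K) = 10.80 / 6462 = 0.001671 m/d (same in every zone)
Zone A: v = q/n = 0.001671/0.08 = 0.02089 m/d → t_A = 50.9/0.02089 = 2436 d
Zone B: v = q/n = 0.001671/0.12 = 0.01393 m/d → t_B = 612/0.01393 = 43940 d
Zone C: v = q/n = 0.001671/0.26 = 0.006428 m/d → t_C = 516/0.006428 = 80270 d
Total t = 2436 + 43940 + 80270 = 126600 d
   = 126600 / 365 = 347 yr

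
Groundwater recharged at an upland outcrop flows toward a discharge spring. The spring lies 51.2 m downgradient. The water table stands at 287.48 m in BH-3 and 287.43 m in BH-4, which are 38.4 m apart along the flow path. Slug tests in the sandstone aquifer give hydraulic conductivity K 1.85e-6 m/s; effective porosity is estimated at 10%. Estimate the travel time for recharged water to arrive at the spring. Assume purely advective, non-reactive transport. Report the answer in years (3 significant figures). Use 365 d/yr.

67.4 years

Hydraulic gradient i = (287.48 − 287.43) / 38.4 = 0.05 / 38.4 = 0.001302
K = 1.85e-6 m/s × 86400 s/d = 0.1598 m/d
q = Ki = 0.1598 × 0.001302 = 2.081e-4 m/d
v = Ki/n = 0.1598·0.001302/0.10 = 0.002081 m/d
t = L / v = 51.2 / 0.002081 = 24600 d
   = 24600 / 365 = 67.4 yr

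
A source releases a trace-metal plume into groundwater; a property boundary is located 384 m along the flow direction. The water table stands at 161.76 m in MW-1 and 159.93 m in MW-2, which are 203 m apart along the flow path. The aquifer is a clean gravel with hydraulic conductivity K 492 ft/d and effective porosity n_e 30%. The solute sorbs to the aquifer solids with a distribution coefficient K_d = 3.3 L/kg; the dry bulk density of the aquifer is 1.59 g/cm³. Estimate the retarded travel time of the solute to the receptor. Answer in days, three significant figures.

Hydraulic gradient i = (161.76 − 159.93) / 203 = 1.83 / 203 = 0.009015
K = 492 ft/d × 0.3048 = 150.0 m/d
q = Ki = 150.0 × 0.009015 = 1.352 m/d
Seepage velocity v = q / n = 1.352 / 0.30 = 4.506 m/d
Retardation R = 1 + ρ_b·K_d/n = 1 + 1.59×3.3/0.30 = 18.49
Contaminant velocity v_c = v/R = 4.506/18.49 = 0.2437 m/d
t = L/v_c = 384/0.2437 = 1576 d

1580 days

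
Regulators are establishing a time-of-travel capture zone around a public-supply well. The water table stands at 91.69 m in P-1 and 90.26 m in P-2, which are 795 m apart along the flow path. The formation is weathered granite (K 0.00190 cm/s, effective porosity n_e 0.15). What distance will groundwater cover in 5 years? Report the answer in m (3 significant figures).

35.9 m

Hydraulic gradient i = (91.69 − 90.26) / 795 = 1.43 / 795 = 0.001799
K = 0.00190 cm/s × 864 = 1.642 m/d
Darcy flux q = K·i = 1.642 × 0.001799 = 0.002953 m/d
Seepage velocity v = q / n = 0.002953 / 0.15 = 0.01969 m/d
T = 5 yr × 365 = 1825 d
L = v × T = 0.01969 × 1825 = 35.93 m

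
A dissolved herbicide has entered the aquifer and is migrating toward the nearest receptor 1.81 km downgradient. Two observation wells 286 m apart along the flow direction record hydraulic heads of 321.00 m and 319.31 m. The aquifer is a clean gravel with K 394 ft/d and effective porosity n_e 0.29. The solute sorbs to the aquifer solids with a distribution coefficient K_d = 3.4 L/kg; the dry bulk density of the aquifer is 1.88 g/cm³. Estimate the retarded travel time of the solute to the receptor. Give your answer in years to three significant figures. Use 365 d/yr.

Hydraulic gradient i = (321.00 − 319.31) / 286 = 1.69 / 286 = 0.005909
K = 394 ft/d × 0.3048 = 120.1 m/d
q = Ki = 120.1 × 0.005909 = 0.7096 m/d
v_s = q/n_e = 0.7096/0.29 = 2.447 m/d
Retardation R = 1 + ρ_b·K_d/n = 1 + 1.88×3.4/0.29 = 23.04
Contaminant velocity v_c = v/R = 2.447/23.04 = 0.1062 m/d
L = 1.81 km = 1810 m
t = L/v_c = 1810/0.1062 = 17040 d
   = 17040/365 = 46.7 yr

46.7 years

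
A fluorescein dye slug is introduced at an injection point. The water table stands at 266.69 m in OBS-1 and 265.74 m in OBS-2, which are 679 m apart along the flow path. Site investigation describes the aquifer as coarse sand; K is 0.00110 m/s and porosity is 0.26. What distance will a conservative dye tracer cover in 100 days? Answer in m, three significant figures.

Hydraulic gradient i = (266.69 − 265.74) / 679 = 0.95 / 679 = 0.001399
K = 0.00110 m/s × 86400 s/d = 95.04 m/d
Darcy flux q = K·i = 95.04 × 0.001399 = 0.1330 m/d
Seepage velocity v = q / n = 0.1330 / 0.26 = 0.5114 m/d
L = v × T = 0.5114 × 100 = 51.14 m

51.1 m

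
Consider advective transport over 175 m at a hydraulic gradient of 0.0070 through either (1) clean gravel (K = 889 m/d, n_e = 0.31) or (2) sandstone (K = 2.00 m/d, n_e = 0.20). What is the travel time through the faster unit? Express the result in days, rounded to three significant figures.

8.72 days

Unit 1 (clean gravel): v = 889×0.0070/0.31 = 20.07 m/d, t = 175/20.07 = 8.718 d
Unit 2 (sandstone): v = 2.00×0.0070/0.20 = 0.07000 m/d, t = 175/0.07000 = 2500 d
Faster unit: t = 8.72 d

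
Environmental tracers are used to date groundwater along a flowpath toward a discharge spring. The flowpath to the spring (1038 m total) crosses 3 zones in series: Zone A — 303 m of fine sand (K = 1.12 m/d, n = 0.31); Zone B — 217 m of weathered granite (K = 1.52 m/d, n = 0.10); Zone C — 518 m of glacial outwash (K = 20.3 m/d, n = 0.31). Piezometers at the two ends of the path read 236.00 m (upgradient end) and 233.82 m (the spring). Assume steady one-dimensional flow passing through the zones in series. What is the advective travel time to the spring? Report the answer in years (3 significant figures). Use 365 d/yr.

152 years

Total head drop ΔH = 236.00 − 233.82 = 2.18 m
Continuity: the same q passes through each zone, so ΔH = q·Σ(L_j/K_j) — the zones act as resistances in series.
Σ(L/K) = 303/1.12 + 217/1.52 + 518/20.3 = 270.5 + 142.8 + 25.52 = 438.8 d
q = ΔH / Σ(L/K) = 2.18 / 438.8 = 0.004968 m/d (same in every zone)
Zone A: v = q/n = 0.004968/0.31 = 0.01603 m/d → t_A = 303/0.01603 = 18910 d
Zone B: v = q/n = 0.004968/0.10 = 0.04968 m/d → t_B = 217/0.04968 = 4368 d
Zone C: v = q/n = 0.004968/0.31 = 0.01603 m/d → t_C = 518/0.01603 = 32320 d
Total t = 18910 + 4368 + 32320 = 55600 d
   = 55600 / 365 = 152 yr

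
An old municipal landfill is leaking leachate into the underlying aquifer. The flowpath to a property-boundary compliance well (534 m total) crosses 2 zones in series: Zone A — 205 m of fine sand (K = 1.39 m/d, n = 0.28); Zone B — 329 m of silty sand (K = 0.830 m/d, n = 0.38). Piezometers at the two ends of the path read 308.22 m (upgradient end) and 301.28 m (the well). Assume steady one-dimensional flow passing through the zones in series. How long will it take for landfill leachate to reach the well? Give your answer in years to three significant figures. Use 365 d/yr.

39.2 years

Total head drop ΔH = 308.22 − 301.28 = 6.94 m
Steady 1-D flow in series ⇒ the Darcy flux q is identical in every zone and the zone head losses add (resistances L/K in series).
Σ(L/K) = 205/1.39 + 329/0.830 = 147.5 + 396.4 = 543.9 d
q = ΔH / Σ(L/K) = 6.94 / 543.9 = 0.01276 m/d (same in every zone)
Zone A: v = q/n = 0.01276/0.28 = 0.04557 m/d → t_A = 205/0.04557 = 4498 d
Zone B: v = q/n = 0.01276/0.38 = 0.03358 m/d → t_B = 329/0.03358 = 9797 d
Total t = 4498 + 9797 = 14300 d
   = 14300 / 365 = 39.2 yr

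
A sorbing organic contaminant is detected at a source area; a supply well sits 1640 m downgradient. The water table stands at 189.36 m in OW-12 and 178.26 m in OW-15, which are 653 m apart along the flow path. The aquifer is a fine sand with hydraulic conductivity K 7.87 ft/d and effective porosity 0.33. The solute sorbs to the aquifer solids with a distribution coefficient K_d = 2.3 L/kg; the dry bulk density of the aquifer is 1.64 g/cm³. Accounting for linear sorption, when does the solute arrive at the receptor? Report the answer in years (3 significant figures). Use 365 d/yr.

452 years

Hydraulic gradient i = (189.36 − 178.26) / 653 = 11.10 / 653 = 0.01700
K = 7.87 ft/d × 0.3048 = 2.399 m/d
q = Ki = 2.399 × 0.01700 = 0.04078 m/d
Average linear velocity = 0.04078 / 0.33 = 0.1236 m/d
Retardation R = 1 + ρ_b·K_d/n = 1 + 1.64×2.3/0.33 = 12.43
Contaminant velocity v_c = v/R = 0.1236/12.43 = 0.009940 m/d
t = L/v_c = 1640/0.009940 = 165000 d
   = 165000/365 = 452 yr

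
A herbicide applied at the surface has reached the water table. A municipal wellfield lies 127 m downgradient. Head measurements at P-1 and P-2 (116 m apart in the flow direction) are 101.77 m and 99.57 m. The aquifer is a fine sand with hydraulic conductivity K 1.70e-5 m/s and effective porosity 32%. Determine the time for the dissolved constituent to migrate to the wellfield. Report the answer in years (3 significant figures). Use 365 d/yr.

4.00 years

Hydraulic gradient i = (101.77 − 99.57) / 116 = 2.20 / 116 = 0.01897
K = 1.70e-5 m/s × 86400 s/d = 1.469 m/d
q = Ki = 1.469 × 0.01897 = 0.02786 m/d
v_s = q/n_e = 0.02786/0.32 = 0.08705 m/d
t = L / v = 127 / 0.08705 = 1459 d
   = 1459 / 365 = 4.00 yr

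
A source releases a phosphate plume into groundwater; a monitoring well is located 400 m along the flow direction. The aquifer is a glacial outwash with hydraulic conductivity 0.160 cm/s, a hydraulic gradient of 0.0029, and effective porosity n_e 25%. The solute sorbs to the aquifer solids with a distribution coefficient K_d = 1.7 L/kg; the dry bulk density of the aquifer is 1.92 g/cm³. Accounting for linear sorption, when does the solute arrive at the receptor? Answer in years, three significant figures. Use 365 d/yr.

9.61 years

K = 0.160 cm/s × 864 = 138.2 m/d
q = Ki = 138.2 × 0.0029 = 0.4009 m/d
v = Ki/n = 138.2·0.0029/0.25 = 1.604 m/d
Retardation R = 1 + ρ_b·K_d/n = 1 + 1.92×1.7/0.25 = 14.06
Contaminant velocity v_c = v/R = 1.604/14.06 = 0.1141 m/d
t = L/v_c = 400/0.1141 = 3506 d
   = 3506/365 = 9.61 yr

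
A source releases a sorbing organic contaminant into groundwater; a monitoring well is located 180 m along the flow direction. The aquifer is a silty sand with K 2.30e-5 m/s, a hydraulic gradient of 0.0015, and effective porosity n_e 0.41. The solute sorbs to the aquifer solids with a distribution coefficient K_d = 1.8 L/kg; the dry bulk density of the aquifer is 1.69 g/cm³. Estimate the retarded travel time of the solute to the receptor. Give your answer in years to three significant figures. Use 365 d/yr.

K = 2.30e-5 m/s × 86400 s/d = 1.987 m/d
Darcy flux q = K·i = 1.987 × 0.0015 = 0.002981 m/d
v = Ki/n = 1.987·0.0015/0.41 = 0.007270 m/d
Retardation R = 1 + ρ_b·K_d/n = 1 + 1.69×1.8/0.41 = 8.420
Contaminant velocity v_c = v/R = 0.007270/8.420 = 8.635e-4 m/d
t = L/v_c = 180/8.635e-4 = 208500 d
   = 208500/365 = 571 yr

571 years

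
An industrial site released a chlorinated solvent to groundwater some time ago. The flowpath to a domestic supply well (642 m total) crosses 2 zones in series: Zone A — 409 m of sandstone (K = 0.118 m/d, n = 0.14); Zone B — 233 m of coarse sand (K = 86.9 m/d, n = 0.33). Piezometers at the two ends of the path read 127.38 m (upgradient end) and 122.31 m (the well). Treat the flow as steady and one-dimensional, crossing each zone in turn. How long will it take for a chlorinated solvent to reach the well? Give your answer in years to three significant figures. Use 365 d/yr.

251 years

Total head drop ΔH = 127.38 − 122.31 = 5.07 m
Continuity: the same q passes through each zone, so ΔH = q·Σ(L_j/K_j) — the zones act as resistances in series.
Σ(L/K) = 409/0.118 + 233/86.9 = 3466 + 2.681 = 3469 d
q = ΔH / Σ(L/K) = 5.07 / 3469 = 0.001462 m/d (same in every zone)
Zone A: v = q/n = 0.001462/0.14 = 0.01044 m/d → t_A = 409/0.01044 = 39180 d
Zone B: v = q/n = 0.001462/0.33 = 0.004429 m/d → t_B = 233/0.004429 = 52610 d
Total t = 39180 + 52610 = 91780 d
   = 91780 / 365 = 251 yr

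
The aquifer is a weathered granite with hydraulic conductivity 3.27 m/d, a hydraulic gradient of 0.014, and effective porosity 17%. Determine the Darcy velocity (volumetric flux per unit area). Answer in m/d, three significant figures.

0.0458 m/d

Darcy flux q = K·i = 3.27 × 0.014 = 0.04578 m/d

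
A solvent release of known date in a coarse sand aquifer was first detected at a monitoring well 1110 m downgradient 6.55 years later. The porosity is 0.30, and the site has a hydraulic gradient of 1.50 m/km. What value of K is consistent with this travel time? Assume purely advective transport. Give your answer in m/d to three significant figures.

t = 6.55 years = 2391 d
v = L / t = 1110 / 2391 = 0.4643 m/d
K = v · n / i = 0.4643 × 0.30 / 0.0015 = 92.9 m/d

92.9 m/d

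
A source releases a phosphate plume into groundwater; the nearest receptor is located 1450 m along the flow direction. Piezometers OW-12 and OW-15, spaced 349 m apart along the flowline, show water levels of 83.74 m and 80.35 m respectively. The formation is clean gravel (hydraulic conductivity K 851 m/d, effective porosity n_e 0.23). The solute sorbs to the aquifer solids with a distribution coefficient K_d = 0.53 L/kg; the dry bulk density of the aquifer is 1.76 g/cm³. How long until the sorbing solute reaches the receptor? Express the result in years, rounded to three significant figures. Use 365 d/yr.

0.559 years

Hydraulic gradient i = (83.74 − 80.35) / 349 = 3.39 / 349 = 0.009713
Darcy flux q = K·i = 851 × 0.009713 = 8.266 m/d
Average linear velocity = 8.266 / 0.23 = 35.94 m/d
Retardation R = 1 + ρ_b·K_d/n = 1 + 1.76×0.53/0.23 = 5.056
Contaminant velocity v_c = v/R = 35.94/5.056 = 7.109 m/d
t = L/v_c = 1450/7.109 = 204.0 d
   = 204.0/365 = 0.559 yr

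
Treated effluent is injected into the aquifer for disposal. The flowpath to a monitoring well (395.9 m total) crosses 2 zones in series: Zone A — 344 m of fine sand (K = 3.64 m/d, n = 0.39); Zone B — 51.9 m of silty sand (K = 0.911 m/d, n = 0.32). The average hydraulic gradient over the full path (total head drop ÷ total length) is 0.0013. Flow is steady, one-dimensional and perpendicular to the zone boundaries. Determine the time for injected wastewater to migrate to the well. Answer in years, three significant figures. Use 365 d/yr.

122 years

For zones in series the flux q is common to all zones; the equivalent conductivity is the harmonic (thickness-weighted) mean, K_eq = L_total / Σ(L_j/K_j).
Σ(L/K) = 344/3.64 + 51.9/0.911 = 94.51 + 56.97 = 151.5 d
K_eq = L_total / Σ(L/K) = 395.9 / 151.5 = 2.614 m/d
q = K_eq · i = 2.614 × 0.0013 = 0.003398 m/d (same in every zone)
Zone A: v = q/n = 0.003398/0.39 = 0.008712 m/d → t_A = 344/0.008712 = 39490 d
Zone B: v = q/n = 0.003398/0.32 = 0.01062 m/d → t_B = 51.9/0.01062 = 4888 d
Total t = 39490 + 4888 = 44370 d
   = 44370 / 365 = 122 yr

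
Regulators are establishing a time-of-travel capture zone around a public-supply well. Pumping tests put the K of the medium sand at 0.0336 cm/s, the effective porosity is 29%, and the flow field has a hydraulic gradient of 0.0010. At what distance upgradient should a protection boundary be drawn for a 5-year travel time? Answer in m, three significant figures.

183 m

K = 0.0336 cm/s × 864 = 29.03 m/d
q = Ki = 29.03 × 0.0010 = 0.02903 m/d
Seepage velocity v = q / n = 0.02903 / 0.29 = 0.1001 m/d
T = 5 yr × 365 = 1825 d
L = v × T = 0.1001 × 1825 = 182.7 m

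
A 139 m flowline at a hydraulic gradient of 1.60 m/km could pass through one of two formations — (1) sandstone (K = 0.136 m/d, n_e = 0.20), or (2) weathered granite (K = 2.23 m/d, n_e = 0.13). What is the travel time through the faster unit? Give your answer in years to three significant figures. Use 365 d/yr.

13.9 years

Unit 1 (sandstone): v = 0.136×0.0016/0.20 = 0.001088 m/d, t = 139/0.001088 = 127800 d
Unit 2 (weathered granite): v = 2.23×0.0016/0.13 = 0.02745 m/d, t = 139/0.02745 = 5064 d
Faster: 5064 d / 365 = 13.9 yr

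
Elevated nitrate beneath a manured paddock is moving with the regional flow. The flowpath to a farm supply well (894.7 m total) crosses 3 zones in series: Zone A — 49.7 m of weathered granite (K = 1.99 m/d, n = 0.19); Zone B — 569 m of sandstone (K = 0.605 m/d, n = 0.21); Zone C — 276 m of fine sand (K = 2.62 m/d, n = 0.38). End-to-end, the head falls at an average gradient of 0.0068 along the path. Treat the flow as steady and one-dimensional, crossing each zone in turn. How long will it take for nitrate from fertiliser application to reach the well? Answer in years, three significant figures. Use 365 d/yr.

Continuity: the same q passes through each zone, so ΔH = q·Σ(L_j/K_j) — the zones act as resistances in series.
Σ(L/K) = 49.7/1.99 + 569/0.605 + 276/2.62 = 24.97 + 940.5 + 105.3 = 1071 d
K_eq = L_total / Σ(L/K) = 894.7 / 1071 = 0.8355 m/d
q = K_eq · i = 0.8355 × 0.0068 = 0.005682 m/d (same in every zone)
Zone A: v = q/n = 0.005682/0.19 = 0.02990 m/d → t_A = 49.7/0.02990 = 1662 d
Zone B: v = q/n = 0.005682/0.21 = 0.02706 m/d → t_B = 569/0.02706 = 21030 d
Zone C: v = q/n = 0.005682/0.38 = 0.01495 m/d → t_C = 276/0.01495 = 18460 d
Total t = 1662 + 21030 + 18460 = 41150 d
   = 41150 / 365 = 113 yr

113 years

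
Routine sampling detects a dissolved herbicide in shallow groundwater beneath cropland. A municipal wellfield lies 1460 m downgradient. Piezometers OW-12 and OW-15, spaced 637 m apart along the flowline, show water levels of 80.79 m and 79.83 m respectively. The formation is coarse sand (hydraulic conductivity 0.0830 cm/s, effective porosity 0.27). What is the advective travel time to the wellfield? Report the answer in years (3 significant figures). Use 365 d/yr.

9.99 years

Hydraulic gradient i = (80.79 − 79.83) / 637 = 0.96 / 637 = 0.001507
K = 0.0830 cm/s × 864 = 71.71 m/d
q = Ki = 71.71 × 0.001507 = 0.1081 m/d
v_s = q/n_e = 0.1081/0.27 = 0.4003 m/d
t = L / v = 1460 / 0.4003 = 3647 d
   = 3647 / 365 = 9.99 yr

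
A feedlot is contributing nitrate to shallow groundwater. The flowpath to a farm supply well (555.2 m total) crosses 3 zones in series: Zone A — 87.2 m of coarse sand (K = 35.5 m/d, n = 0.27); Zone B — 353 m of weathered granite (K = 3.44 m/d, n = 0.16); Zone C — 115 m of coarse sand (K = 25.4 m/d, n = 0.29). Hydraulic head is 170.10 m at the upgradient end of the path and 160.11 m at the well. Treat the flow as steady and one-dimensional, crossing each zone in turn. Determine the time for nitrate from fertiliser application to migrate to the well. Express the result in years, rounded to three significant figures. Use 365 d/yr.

Total head drop ΔH = 170.10 − 160.11 = 9.99 m
Steady 1-D flow in series ⇒ the Darcy flux q is identical in every zone and the zone head losses add (resistances L/K in series).
Σ(L/K) = 87.2/35.5 + 353/3.44 + 115/25.4 = 2.456 + 102.6 + 4.528 = 109.6 d
q = ΔH / Σ(L/K) = 9.99 / 109.6 = 0.09115 m/d (same in every zone)
Zone A: v = q/n = 0.09115/0.27 = 0.3376 m/d → t_A = 87.2/0.3376 = 258.3 d
Zone B: v = q/n = 0.09115/0.16 = 0.5697 m/d → t_B = 353/0.5697 = 619.6 d
Zone C: v = q/n = 0.09115/0.29 = 0.3143 m/d → t_C = 115/0.3143 = 365.9 d
Total t = 258.3 + 619.6 + 365.9 = 1244 d
   = 1244 / 365 = 3.41 yr

3.41 years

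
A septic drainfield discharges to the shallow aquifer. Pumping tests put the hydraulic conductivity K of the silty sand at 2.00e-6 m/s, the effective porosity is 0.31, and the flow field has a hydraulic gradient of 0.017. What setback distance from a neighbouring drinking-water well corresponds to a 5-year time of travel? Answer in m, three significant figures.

17.3 m

K = 2.00e-6 m/s × 86400 s/d = 0.1728 m/d
q = Ki = 0.1728 × 0.017 = 0.002938 m/d
v_s = q/n_e = 0.002938/0.31 = 0.009476 m/d
T = 5 yr × 365 = 1825 d
L = v × T = 0.009476 × 1825 = 17.29 m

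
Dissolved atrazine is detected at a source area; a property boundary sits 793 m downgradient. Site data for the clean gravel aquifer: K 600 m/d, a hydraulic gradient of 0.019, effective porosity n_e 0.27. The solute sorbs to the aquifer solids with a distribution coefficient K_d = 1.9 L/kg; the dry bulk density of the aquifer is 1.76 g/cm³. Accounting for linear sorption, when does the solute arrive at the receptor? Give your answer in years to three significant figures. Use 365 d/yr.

q = Ki = 600 × 0.019 = 11.40 m/d
Average linear velocity = 11.40 / 0.27 = 42.22 m/d
Retardation R = 1 + ρ_b·K_d/n = 1 + 1.76×1.9/0.27 = 13.39
Contaminant velocity v_c = v/R = 42.22/13.39 = 3.154 m/d
t = L/v_c = 793/3.154 = 251.4 d
   = 251.4/365 = 0.689 yr

0.689 years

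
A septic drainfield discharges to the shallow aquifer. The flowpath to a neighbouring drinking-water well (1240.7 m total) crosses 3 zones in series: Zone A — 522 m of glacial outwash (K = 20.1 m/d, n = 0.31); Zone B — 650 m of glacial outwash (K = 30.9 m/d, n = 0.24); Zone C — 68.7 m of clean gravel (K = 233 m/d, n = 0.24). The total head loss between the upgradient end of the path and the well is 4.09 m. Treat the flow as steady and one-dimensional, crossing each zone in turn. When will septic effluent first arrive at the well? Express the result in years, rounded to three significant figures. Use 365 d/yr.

Steady 1-D flow in series ⇒ the Darcy flux q is identical in every zone and the zone head losses add (resistances L/K in series).
Σ(L/K) = 522/20.1 + 650/30.9 + 68.7/233 = 25.97 + 21.04 + 0.2948 = 47.30 d
q = ΔH / Σ(L/K) = 4.09 / 47.30 = 0.08647 m/d (same in every zone)
Zone A: v = q/n = 0.08647/0.31 = 0.2789 m/d → t_A = 522/0.2789 = 1871 d
Zone B: v = q/n = 0.08647/0.24 = 0.3603 m/d → t_B = 650/0.3603 = 1804 d
Zone C: v = q/n = 0.08647/0.24 = 0.3603 m/d → t_C = 68.7/0.3603 = 190.7 d
Total t = 1871 + 1804 + 190.7 = 3866 d
   = 3866 / 365 = 10.6 yr

10.6 years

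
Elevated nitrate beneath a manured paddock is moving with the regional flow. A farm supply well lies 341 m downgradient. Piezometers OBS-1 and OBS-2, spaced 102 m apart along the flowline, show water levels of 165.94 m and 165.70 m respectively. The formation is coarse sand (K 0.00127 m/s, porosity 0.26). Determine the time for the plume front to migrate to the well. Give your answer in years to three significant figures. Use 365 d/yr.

Hydraulic gradient i = (165.94 − 165.70) / 102 = 0.24 / 102 = 0.002353
K = 0.00127 m/s × 86400 s/d = 109.7 m/d
Darcy flux q = K·i = 109.7 × 0.002353 = 0.2582 m/d
v = Ki/n = 109.7·0.002353/0.26 = 0.9930 m/d
t = L / v = 341 / 0.9930 = 343.4 d
   = 343.4 / 365 = 0.941 yr

0.941 years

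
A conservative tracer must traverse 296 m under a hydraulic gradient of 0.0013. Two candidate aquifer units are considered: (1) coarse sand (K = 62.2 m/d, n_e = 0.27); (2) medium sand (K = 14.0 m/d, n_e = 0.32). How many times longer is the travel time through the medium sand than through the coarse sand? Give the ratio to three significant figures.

5.27

Unit 1 (coarse sand): v = 62.2×0.0013/0.27 = 0.2995 m/d, t = 296/0.2995 = 988.4 d
Unit 2 (medium sand): v = 14.0×0.0013/0.32 = 0.05688 m/d, t = 296/0.05688 = 5204 d
t(medium sand) / t(coarse sand) = 5204/988.4 = 5.27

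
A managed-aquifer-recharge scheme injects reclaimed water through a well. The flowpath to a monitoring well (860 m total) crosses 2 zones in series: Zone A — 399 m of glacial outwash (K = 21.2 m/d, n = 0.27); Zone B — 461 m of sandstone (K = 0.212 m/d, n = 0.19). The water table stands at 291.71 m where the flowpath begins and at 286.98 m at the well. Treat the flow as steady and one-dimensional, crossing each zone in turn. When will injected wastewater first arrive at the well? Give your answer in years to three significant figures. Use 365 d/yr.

248 years

Total head drop ΔH = 291.71 − 286.98 = 4.73 m
Continuity: the same q passes through each zone, so ΔH = q·Σ(L_j/K_j) — the zones act as resistances in series.
Σ(L/K) = 399/21.2 + 461/0.212 = 18.82 + 2175 = 2193 d
q = ΔH / Σ(L/K) = 4.73 / 2193 = 0.002157 m/d (same in every zone)
Zone A: v = q/n = 0.002157/0.27 = 0.007987 m/d → t_A = 399/0.007987 = 49960 d
Zone B: v = q/n = 0.002157/0.19 = 0.01135 m/d → t_B = 461/0.01135 = 40620 d
Total t = 49960 + 40620 = 90570 d
   = 90570 / 365 = 248 yr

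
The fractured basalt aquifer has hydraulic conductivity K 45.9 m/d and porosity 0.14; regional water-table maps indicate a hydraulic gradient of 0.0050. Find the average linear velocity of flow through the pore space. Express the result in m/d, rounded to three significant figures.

q = Ki = 45.9 × 0.0050 = 0.2295 m/d
v_s = q/n_e = 0.2295/0.14 = 1.639 m/d

1.64 m/d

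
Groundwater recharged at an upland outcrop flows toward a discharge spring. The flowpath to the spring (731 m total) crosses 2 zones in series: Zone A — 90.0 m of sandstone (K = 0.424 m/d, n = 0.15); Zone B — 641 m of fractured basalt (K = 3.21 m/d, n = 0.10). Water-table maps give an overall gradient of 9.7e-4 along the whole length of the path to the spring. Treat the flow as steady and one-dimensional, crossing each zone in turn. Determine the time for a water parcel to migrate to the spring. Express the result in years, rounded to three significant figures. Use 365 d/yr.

124 years

Steady 1-D flow in series ⇒ the Darcy flux q is identical in every zone and the zone head losses add (resistances L/K in series).
Σ(L/K) = 90.0/0.424 + 641/3.21 = 212.3 + 199.7 = 412.0 d
K_eq = L_total / Σ(L/K) = 731 / 412.0 = 1.774 m/d
q = K_eq · i = 1.774 × 9.7e-4 = 0.001721 m/d (same in every zone)
Zone A: v = q/n = 0.001721/0.15 = 0.01147 m/d → t_A = 90.0/0.01147 = 7843 d
Zone B: v = q/n = 0.001721/0.10 = 0.01721 m/d → t_B = 641/0.01721 = 37240 d
Total t = 7843 + 37240 = 45080 d
   = 45080 / 365 = 124 yr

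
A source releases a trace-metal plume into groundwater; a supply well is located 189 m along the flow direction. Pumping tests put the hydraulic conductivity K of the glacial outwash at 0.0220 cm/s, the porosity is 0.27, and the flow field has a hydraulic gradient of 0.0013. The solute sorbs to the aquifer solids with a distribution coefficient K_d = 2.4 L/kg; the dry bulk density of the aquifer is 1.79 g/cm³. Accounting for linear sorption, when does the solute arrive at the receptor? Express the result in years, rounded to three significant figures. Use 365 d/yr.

95.7 years

K = 0.0220 cm/s × 864 = 19.01 m/d
q = Ki = 19.01 × 0.0013 = 0.02471 m/d
Average linear velocity = 0.02471 / 0.27 = 0.09152 m/d
Retardation R = 1 + ρ_b·K_d/n = 1 + 1.79×2.4/0.27 = 16.91
Contaminant velocity v_c = v/R = 0.09152/16.91 = 0.005412 m/d
t = L/v_c = 189/0.005412 = 34920 d
   = 34920/365 = 95.7 yr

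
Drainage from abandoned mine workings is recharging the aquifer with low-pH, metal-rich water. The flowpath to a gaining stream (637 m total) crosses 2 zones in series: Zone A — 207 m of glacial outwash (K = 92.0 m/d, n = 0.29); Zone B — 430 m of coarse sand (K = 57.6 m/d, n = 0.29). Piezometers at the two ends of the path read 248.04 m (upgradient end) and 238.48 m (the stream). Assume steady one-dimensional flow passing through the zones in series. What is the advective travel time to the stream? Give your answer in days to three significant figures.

Total head drop ΔH = 248.04 − 238.48 = 9.56 m
Continuity: the same q passes through each zone, so ΔH = q·Σ(L_j/K_j) — the zones act as resistances in series.
Σ(L/K) = 207/92.0 + 430/57.6 = 2.250 + 7.465 = 9.715 d
q = ΔH / Σ(L/K) = 9.56 / 9.715 = 0.9840 m/d (same in every zone)
Zone A: v = q/n = 0.9840/0.29 = 3.393 m/d → t_A = 207/3.393 = 61.01 d
Zone B: v = q/n = 0.9840/0.29 = 3.393 m/d → t_B = 430/3.393 = 126.7 d
Total t = 61.01 + 126.7 = 187.7 d

188 days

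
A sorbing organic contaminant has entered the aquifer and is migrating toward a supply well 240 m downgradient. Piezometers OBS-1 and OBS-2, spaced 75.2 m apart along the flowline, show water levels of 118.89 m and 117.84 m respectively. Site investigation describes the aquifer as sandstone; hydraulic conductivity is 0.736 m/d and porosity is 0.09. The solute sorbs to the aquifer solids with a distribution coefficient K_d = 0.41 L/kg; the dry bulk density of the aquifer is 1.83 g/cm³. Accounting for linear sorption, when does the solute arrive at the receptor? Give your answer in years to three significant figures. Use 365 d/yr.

Hydraulic gradient i = (118.89 − 117.84) / 75.2 = 1.05 / 75.2 = 0.01396
Specific discharge q = 0.736 × 0.01396 = 0.01028 m/d
Average linear velocity = 0.01028 / 0.09 = 0.1142 m/d
Retardation R = 1 + ρ_b·K_d/n = 1 + 1.83×0.41/0.09 = 9.337
Contaminant velocity v_c = v/R = 0.1142/9.337 = 0.01223 m/d
t = L/v_c = 240/0.01223 = 19620 d
   = 19620/365 = 53.8 yr

53.8 years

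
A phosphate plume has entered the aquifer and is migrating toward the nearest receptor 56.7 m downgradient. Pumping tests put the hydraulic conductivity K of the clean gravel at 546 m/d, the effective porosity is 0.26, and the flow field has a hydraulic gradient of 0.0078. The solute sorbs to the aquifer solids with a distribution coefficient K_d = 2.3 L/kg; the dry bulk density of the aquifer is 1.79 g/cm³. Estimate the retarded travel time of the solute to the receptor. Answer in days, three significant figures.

Darcy flux q = K·i = 546 × 0.0078 = 4.259 m/d
Average linear velocity = 4.259 / 0.26 = 16.38 m/d
Retardation R = 1 + ρ_b·K_d/n = 1 + 1.79×2.3/0.26 = 16.83
Contaminant velocity v_c = v/R = 16.38/16.83 = 0.9730 m/d
t = L/v_c = 56.7/0.9730 = 58.27 d

58.3 days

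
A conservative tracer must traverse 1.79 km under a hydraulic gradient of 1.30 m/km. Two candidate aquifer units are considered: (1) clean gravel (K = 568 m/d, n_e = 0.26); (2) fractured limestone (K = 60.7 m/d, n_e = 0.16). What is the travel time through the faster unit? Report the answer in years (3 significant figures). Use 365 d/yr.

1.73 years

Unit 1 (clean gravel): v = 568×0.0013/0.26 = 2.840 m/d, t = 1790/2.840 = 630.3 d
Unit 2 (fractured limestone): v = 60.7×0.0013/0.16 = 0.4932 m/d, t = 1790/0.4932 = 3629 d
Faster: 630.3 d / 365 = 1.73 yr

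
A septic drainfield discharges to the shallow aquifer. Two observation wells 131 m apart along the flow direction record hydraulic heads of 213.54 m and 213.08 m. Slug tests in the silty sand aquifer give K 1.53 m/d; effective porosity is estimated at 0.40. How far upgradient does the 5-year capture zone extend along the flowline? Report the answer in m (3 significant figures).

24.5 m

Hydraulic gradient i = (213.54 − 213.08) / 131 = 0.46 / 131 = 0.003511
Darcy flux q = K·i = 1.53 × 0.003511 = 0.005373 m/d
v = Ki/n = 1.53·0.003511/0.40 = 0.01343 m/d
T = 5 yr × 365 = 1825 d
L = v × T = 0.01343 × 1825 = 24.51 m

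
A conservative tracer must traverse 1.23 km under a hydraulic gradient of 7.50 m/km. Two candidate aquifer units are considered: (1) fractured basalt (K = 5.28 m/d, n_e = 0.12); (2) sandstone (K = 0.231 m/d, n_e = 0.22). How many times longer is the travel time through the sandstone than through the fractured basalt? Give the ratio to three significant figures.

41.9

Unit 1 (fractured basalt): v = 5.28×0.0075/0.12 = 0.3300 m/d, t = 1230/0.3300 = 3727 d
Unit 2 (sandstone): v = 0.231×0.0075/0.22 = 0.007875 m/d, t = 1230/0.007875 = 156200 d
t(sandstone) / t(fractured basalt) = 156200/3727 = 41.9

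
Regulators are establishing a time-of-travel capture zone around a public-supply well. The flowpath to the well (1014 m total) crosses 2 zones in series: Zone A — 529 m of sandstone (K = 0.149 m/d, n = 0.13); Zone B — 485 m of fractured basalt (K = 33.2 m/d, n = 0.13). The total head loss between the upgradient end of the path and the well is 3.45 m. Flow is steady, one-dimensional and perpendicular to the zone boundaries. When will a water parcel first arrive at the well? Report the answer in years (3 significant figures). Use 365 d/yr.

Continuity: the same q passes through each zone, so ΔH = q·Σ(L_j/K_j) — the zones act as resistances in series.
Σ(L/K) = 529/0.149 + 485/33.2 = 3550 + 14.61 = 3565 d
q = ΔH / Σ(L/K) = 3.45 / 3565 = 9.678e-4 m/d (same in every zone)
Zone A: v = q/n = 9.678e-4/0.13 = 0.007444 m/d → t_A = 529/0.007444 = 71060 d
Zone B: v = q/n = 9.678e-4/0.13 = 0.007444 m/d → t_B = 485/0.007444 = 65150 d
Total t = 71060 + 65150 = 136200 d
   = 136200 / 365 = 373 yr

373 years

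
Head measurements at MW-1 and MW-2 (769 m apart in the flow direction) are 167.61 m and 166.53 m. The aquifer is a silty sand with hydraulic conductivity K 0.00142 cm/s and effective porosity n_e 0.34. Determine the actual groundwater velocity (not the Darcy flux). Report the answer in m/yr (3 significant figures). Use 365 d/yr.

1.85 m/yr

Hydraulic gradient i = (167.61 − 166.53) / 769 = 1.08 / 769 = 0.001404
K = 0.00142 cm/s × 864 = 1.227 m/d
Darcy flux q = K·i = 1.227 × 0.001404 = 0.001723 m/d
Average linear velocity = 0.001723 / 0.34 = 0.005068 m/d
   = 0.005068 × 365 = 1.85 m/yr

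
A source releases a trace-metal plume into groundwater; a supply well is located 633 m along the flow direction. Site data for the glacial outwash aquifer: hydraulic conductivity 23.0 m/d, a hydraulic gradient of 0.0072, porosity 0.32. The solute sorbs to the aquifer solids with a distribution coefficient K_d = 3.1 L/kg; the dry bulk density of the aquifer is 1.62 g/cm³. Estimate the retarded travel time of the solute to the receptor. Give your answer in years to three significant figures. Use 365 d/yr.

55.9 years

Darcy flux q = K·i = 23.0 × 0.0072 = 0.1656 m/d
Average linear velocity = 0.1656 / 0.32 = 0.5175 m/d
Retardation R = 1 + ρ_b·K_d/n = 1 + 1.62×3.1/0.32 = 16.69
Contaminant velocity v_c = v/R = 0.5175/16.69 = 0.03100 m/d
t = L/v_c = 633/0.03100 = 20420 d
   = 20420/365 = 55.9 yr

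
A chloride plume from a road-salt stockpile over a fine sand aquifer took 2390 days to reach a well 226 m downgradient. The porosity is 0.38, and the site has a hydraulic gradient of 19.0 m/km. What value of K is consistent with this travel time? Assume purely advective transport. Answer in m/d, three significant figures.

v = L / t = 226 / 2390 = 0.09456 m/d
K = v · n / i = 0.09456 × 0.38 / 0.019 = 1.89 m/d

1.89 m/d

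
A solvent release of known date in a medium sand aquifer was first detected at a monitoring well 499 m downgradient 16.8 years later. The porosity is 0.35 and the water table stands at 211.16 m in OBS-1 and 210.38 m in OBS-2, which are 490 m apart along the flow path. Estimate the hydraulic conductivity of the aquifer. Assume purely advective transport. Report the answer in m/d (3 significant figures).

Hydraulic gradient i = (211.16 − 210.38) / 490 = 0.78 / 490 = 0.001592
t = 16.8 years = 6132 d
v = L / t = 499 / 6132 = 0.08138 m/d
K = v · n / i = 0.08138 × 0.35 / 0.001592 = 17.9 m/d

17.9 m/d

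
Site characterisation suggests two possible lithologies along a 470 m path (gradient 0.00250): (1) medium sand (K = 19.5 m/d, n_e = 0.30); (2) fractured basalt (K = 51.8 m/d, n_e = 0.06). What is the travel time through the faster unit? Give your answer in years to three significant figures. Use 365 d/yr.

0.597 years

Unit 1 (medium sand): v = 19.5×0.0025/0.30 = 0.1625 m/d, t = 470/0.1625 = 2892 d
Unit 2 (fractured basalt): v = 51.8×0.0025/0.06 = 2.158 m/d, t = 470/2.158 = 217.8 d
Faster: 217.8 d / 365 = 0.597 yr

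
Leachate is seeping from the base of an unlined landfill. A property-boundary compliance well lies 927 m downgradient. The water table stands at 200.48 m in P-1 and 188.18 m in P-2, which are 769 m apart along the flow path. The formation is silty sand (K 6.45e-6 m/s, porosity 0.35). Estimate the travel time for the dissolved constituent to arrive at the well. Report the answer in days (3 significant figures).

36400 days

Hydraulic gradient i = (200.48 − 188.18) / 769 = 12.30 / 769 = 0.01599
K = 6.45e-6 m/s × 86400 s/d = 0.5573 m/d
Specific discharge q = 0.5573 × 0.01599 = 0.008914 m/d
Seepage velocity v = q / n = 0.008914 / 0.35 = 0.02547 m/d
t = L / v = 927 / 0.02547 = 36400 d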